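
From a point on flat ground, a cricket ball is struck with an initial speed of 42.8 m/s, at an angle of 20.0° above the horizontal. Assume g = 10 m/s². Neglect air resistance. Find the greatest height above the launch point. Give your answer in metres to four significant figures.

10.71 m

Components: vₓ = 42.80 cos 20.0° = 40.22 m/s, v_y0 = 42.80 sin 20.0° = 14.64 m/s.
Peak height H = v_y0² / (2g) = 214.28 / 20.00 = 10.71 m.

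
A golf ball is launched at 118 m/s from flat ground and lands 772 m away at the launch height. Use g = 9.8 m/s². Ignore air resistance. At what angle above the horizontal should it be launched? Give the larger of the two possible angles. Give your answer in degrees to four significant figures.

73.54°

R = v₀² sin 2θ / g gives sin 2θ = gR/v₀² = 9.80·772/118² = 0.5433.
2θ = 32.91° or 180° − 32.91° = 147.1°, so θ = 16.46° or 73.54°.
The larger angle is 73.54°.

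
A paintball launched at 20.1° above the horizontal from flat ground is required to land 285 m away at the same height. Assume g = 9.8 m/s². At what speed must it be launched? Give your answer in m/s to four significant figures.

From R = (v₀² / g) sin 2θ: v₀ = √(gR / sin 2θ).
v₀ = √(9.80 × 285 / sin 40.20°) = √(2793 / 0.6455) = √4327.2 = 65.78 m/s.

65.78 m/s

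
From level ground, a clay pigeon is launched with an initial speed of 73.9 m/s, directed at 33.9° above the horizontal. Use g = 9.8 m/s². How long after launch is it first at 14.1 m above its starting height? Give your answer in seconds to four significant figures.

Resolve: vₓ = 73.90 cos 33.9° = 61.34 m/s and v_y0 = 73.90 sin 33.9° = 41.22 m/s.
Require v_y0 t − ½ g t² = 14.1, i.e. 4.900 t² − 41.22 t + 14.1 = 0.
Quadratic formula: t = (41.22 ± √1422.5) / 9.80 = (41.22 ± 37.72) / 9.80 → t = 0.3573 s or 8.054 s.
The first (ascending) time is 0.3573 s.

0.3573 s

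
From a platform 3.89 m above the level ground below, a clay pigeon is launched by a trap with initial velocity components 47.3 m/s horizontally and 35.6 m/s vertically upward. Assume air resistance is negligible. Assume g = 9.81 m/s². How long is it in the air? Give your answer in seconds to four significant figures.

With up positive and y = 0 at the ground: y(t) = 3.89 + (35.60) t − 4.905 t². Setting y = 0 and taking the positive root: t = [35.60 + √(35.60² + 2·9.81·3.89)] / 9.81 = (35.60 + 36.66) / 9.81 = 7.366 s.

7.366 s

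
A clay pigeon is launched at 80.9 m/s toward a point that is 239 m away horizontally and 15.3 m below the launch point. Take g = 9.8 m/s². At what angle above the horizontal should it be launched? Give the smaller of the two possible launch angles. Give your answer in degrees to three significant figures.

6.69°

Trajectory: y = x tanθ − g x² (1 + tan²θ)/(2v₀²). With x = 239, y = −15.3, v₀ = 80.9, g = 9.80:
42.77 tan²θ − 239 tanθ + (27.47) = 0.
tanθ = [239 ± √(239² − 4 × 42.77 × (27.47))] / (2 × 42.77) = (239 ± 229.0) / 85.53, giving tanθ = 0.1174 or 5.471.
θ = 6.695° or 79.64°; the smaller is 6.695°.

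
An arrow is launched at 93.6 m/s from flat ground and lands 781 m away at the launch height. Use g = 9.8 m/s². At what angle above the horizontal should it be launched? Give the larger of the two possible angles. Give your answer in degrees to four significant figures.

R = v₀² sin 2θ / g gives sin 2θ = gR/v₀² = 9.80·781/93.6² = 0.8736.
2θ = 60.88° or 180° − 60.88° = 119.1°, so θ = 30.44° or 59.56°.
The larger angle is 59.56°.

59.56°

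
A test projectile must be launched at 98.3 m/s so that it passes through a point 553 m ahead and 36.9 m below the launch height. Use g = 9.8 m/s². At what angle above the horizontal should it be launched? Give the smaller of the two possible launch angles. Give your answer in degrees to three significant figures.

Trajectory: y = x tanθ − g x² (1 + tan²θ)/(2v₀²). With x = 553, y = −36.9, v₀ = 98.3, g = 9.80:
155.1 tan²θ − 553 tanθ + (118.2) = 0.
tanθ = [553 ± √(553² − 4 × 155.1 × (118.2))] / (2 × 155.1) = (553 ± 482.2) / 310.1, giving tanθ = 0.2283 or 3.338.
θ = 12.86° or 73.32°; the smaller is 12.86°.

12.9°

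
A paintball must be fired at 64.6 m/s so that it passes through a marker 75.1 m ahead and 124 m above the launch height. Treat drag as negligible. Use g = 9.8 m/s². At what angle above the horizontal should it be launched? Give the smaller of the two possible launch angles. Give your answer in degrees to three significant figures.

65.0°

Trajectory: y = x tanθ − g x² (1 + tan²θ)/(2v₀²). With x = 75.1, y = 124, v₀ = 64.6, g = 9.80:
6.622 tan²θ − 75.1 tanθ + (130.6) = 0.
tanθ = [75.1 ± √(75.1² − 4 × 6.622 × (130.6))] / (2 × 6.622) = (75.1 ± 46.69) / 13.24, giving tanθ = 2.145 or 9.195.
θ = 65.01° or 83.79°; the smaller is 65.01°.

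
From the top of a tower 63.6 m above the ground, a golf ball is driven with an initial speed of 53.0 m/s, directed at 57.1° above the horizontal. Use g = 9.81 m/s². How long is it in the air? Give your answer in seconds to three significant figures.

vₓ = 53.00 cos 57.1° = 28.79 m/s; v_y0 = 53.00 sin 57.1° = 44.50 m/s.
Vertical motion (up positive, ground at y = 0): 4.905 t² − (44.50) t − 63.6 = 0, so t = (44.50 + √(44.50² + 2·9.81·63.6)) / 9.81 = (44.50 + 56.82) / 9.81 = 10.33 s.

10.3 s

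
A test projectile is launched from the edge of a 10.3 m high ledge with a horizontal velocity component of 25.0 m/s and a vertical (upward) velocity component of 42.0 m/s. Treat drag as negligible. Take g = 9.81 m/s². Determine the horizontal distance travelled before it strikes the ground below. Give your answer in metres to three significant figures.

220 m

The projectile lands when y = 10.3 + (42.00) t − ½·9.81·t² = 0. Positive root: t = (42.00 + √(42.00² + 2·9.81·10.3)) / 9.81 = (42.00 + 44.34) / 9.81 = 8.801 s.
Horizontal distance: R = vₓ t = 25.00 × 8.801 = 220.0 m.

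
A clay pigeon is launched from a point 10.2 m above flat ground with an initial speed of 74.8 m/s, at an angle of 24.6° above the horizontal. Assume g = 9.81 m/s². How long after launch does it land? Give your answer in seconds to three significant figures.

6.66 s

Components: vₓ = 74.80 cos 24.6° = 68.01 m/s, v_y0 = 74.80 sin 24.6° = 31.14 m/s.
Vertical motion (up positive, ground at y = 0): 4.905 t² − (31.14) t − 10.2 = 0, so t = (31.14 + √(31.14² + 2·9.81·10.2)) / 9.81 = (31.14 + 34.20) / 9.81 = 6.660 s.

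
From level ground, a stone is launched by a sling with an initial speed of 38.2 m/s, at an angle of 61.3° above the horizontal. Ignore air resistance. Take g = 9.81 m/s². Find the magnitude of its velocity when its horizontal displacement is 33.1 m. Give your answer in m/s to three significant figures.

Resolve: vₓ = 38.20 cos 61.3° = 18.34 m/s and v_y0 = 38.20 sin 61.3° = 33.51 m/s.
Time to reach x = 33.1 m: t = x/vₓ = 33.1/18.34 = 1.804 s.
Vertical velocity there: v_y = v_y0 − g t = 33.51 − 9.81 × 1.804 = 15.81 m/s.
Speed: √(vₓ² + v_y²) = √(18.34² + 15.81²) = 24.21 m/s.

24.2 m/s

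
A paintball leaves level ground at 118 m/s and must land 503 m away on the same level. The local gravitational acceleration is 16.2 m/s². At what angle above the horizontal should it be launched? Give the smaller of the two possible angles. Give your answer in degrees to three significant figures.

17.9°

From R = (v₀²/g) sin 2θ: sin 2θ = 16.2 × 503 / 13924 = 0.5852.
2θ = 35.82° or 180° − 35.82° = 144.2°, so θ = 17.91° or 72.09°.
The smaller angle is 17.91°.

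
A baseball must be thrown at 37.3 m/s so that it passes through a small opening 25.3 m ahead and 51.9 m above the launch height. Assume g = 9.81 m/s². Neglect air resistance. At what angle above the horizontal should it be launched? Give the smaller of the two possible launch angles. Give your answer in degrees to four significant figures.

70.86°

Trajectory: y = x tanθ − g x² (1 + tan²θ)/(2v₀²). With x = 25.3, y = 51.9, v₀ = 37.3, g = 9.81:
2.257 tan²θ − 25.3 tanθ + (54.16) = 0.
tanθ = [25.3 ± √(25.3² − 4 × 2.257 × (54.16))] / (2 × 2.257) = (25.3 ± 12.30) / 4.513, giving tanθ = 2.881 or 8.331.
θ = 70.86° or 83.15°; the smaller is 70.86°.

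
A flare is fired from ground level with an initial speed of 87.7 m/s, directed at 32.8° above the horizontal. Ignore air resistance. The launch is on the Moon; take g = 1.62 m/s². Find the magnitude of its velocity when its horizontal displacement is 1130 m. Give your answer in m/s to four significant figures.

vₓ = 87.70 cos 32.8° = 73.72 m/s; v_y0 = 87.70 sin 32.8° = 47.51 m/s.
At x = 1130 m, t = x/vₓ = 1130/73.72 = 15.33 s.
Vertical velocity there: v_y = v_y0 − g t = 47.51 − 1.62 × 15.33 = 22.68 m/s.
Speed: √(vₓ² + v_y²) = √(73.72² + 22.68²) = 77.13 m/s.

77.13 m/s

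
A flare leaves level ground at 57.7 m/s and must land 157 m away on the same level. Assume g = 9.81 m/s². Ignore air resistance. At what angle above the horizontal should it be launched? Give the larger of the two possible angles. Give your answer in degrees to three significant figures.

76.2°

From R = (v₀²/g) sin 2θ: sin 2θ = 9.81 × 157 / 3329.3 = 0.4626.
2θ = 27.56° or 180° − 27.56° = 152.4°, so θ = 13.78° or 76.22°.
The larger angle is 76.22°.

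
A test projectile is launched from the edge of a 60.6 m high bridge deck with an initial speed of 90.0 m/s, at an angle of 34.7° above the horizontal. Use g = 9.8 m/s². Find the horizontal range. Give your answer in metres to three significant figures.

Horizontal component vₓ = 90.00 cos 34.7° = 73.99 m/s; vertical v_y0 = 90.00 sin 34.7° = 51.24 m/s.
Vertical motion (up positive, ground at y = 0): 4.900 t² − (51.24) t − 60.6 = 0, so t = (51.24 + √(51.24² + 2·9.80·60.6)) / 9.80 = (51.24 + 61.75) / 9.80 = 11.53 s.
Horizontal distance: R = vₓ t = 73.99 × 11.53 = 853.1 m.

853 m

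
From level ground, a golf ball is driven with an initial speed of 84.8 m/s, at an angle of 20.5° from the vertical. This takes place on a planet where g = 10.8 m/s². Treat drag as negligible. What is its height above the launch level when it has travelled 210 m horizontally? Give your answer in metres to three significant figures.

Horizontal component vₓ = 84.80 sin 20.5° = 29.70 m/s; vertical v_y0 = 84.80 cos 20.5° = 79.43 m/s.
x = vₓ t ⇒ t = 210/29.70 = 7.071 s.
Height: y = v_y0 t − ½ g t² = 79.43 × 7.071 − 5.400 × 7.071² = 561.7 − 270.0 = 291.7 m.

292 m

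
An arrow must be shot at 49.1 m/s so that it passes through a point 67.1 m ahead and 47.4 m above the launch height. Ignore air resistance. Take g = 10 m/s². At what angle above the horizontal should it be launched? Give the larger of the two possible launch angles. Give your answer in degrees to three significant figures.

80.8°

Trajectory: y = x tanθ − g x² (1 + tan²θ)/(2v₀²). With x = 67.1, y = 47.4, v₀ = 49.1, g = 10.0:
9.338 tan²θ − 67.1 tanθ + (56.74) = 0.
tanθ = [67.1 ± √(67.1² − 4 × 9.338 × (56.74))] / (2 × 9.338) = (67.1 ± 48.82) / 18.68, giving tanθ = 0.9789 or 6.207.
θ = 44.39° or 80.85°; the larger is 80.85°.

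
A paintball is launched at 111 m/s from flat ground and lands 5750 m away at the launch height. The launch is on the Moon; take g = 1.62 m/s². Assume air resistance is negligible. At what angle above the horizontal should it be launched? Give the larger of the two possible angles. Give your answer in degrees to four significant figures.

65.44°

From R = (v₀²/g) sin 2θ: sin 2θ = 1.62 × 5750 / 12321 = 0.7560.
2θ = 49.12° or 180° − 49.12° = 130.9°, so θ = 24.56° or 65.44°.
The larger angle is 65.44°.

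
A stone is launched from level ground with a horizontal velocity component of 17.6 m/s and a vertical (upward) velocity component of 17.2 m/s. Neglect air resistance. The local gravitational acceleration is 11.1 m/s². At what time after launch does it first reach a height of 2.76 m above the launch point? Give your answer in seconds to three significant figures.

Require v_y0 t − ½ g t² = 2.76, i.e. 5.550 t² − 17.20 t + 2.76 = 0.
Quadratic formula: t = (17.20 ± √234.57) / 11.1 = (17.20 ± 15.32) / 11.1 → t = 0.1698 s or 2.929 s.
The first (ascending) time is 0.1698 s.

0.170 s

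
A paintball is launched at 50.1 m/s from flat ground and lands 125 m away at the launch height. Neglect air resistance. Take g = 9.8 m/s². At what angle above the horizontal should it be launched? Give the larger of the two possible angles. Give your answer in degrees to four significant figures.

75.39°

R = v₀² sin 2θ / g gives sin 2θ = gR/v₀² = 9.80·125/50.1² = 0.4880.
2θ = 29.21° or 180° − 29.21° = 150.8°, so θ = 14.61° or 75.39°.
The larger angle is 75.39°.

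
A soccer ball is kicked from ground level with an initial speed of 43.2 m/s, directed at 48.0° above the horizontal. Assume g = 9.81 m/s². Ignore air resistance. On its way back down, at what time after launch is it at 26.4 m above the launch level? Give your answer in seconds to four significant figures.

vₓ = 43.20 cos 48.0° = 28.91 m/s; v_y0 = 43.20 sin 48.0° = 32.10 m/s.
Require v_y0 t − ½ g t² = 26.4, i.e. 4.905 t² − 32.10 t + 26.4 = 0.
Quadratic formula: t = (32.10 ± √512.69) / 9.81 = (32.10 ± 22.64) / 9.81 → t = 0.9644 s or 5.581 s.
The descending-branch root is 5.581 s.

5.581 s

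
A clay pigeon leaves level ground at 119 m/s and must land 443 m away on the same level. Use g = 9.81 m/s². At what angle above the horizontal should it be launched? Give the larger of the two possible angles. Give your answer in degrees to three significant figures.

81.1°

R = v₀² sin 2θ / g gives sin 2θ = gR/v₀² = 9.81·443/119² = 0.3069.
2θ = 17.87° or 180° − 17.87° = 162.1°, so θ = 8.936° or 81.06°.
The larger angle is 81.06°.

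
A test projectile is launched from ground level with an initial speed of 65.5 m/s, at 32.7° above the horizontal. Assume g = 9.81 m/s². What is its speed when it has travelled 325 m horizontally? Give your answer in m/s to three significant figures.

59.5 m/s

Resolve: vₓ = 65.50 cos 32.7° = 55.12 m/s and v_y0 = 65.50 sin 32.7° = 35.39 m/s.
Time to reach x = 325 m: t = x/vₓ = 325/55.12 = 5.896 s.
Vertical velocity there: v_y = v_y0 − g t = 35.39 − 9.81 × 5.896 = −22.46 m/s.
Speed: √(vₓ² + v_y²) = √(55.12² + 22.46²) = 59.52 m/s.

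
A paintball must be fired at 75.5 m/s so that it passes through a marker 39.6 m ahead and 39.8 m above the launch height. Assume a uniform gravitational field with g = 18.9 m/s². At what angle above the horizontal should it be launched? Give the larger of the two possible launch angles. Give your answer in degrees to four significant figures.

Trajectory: y = x tanθ − g x² (1 + tan²θ)/(2v₀²). With x = 39.6, y = 39.8, v₀ = 75.5, g = 18.9:
2.600 tan²θ − 39.6 tanθ + (42.40) = 0.
tanθ = [39.6 ± √(39.6² − 4 × 2.600 × (42.40))] / (2 × 2.600) = (39.6 ± 33.57) / 5.199, giving tanθ = 1.159 or 14.07.
θ = 49.21° or 85.94°; the larger is 85.94°.

85.94°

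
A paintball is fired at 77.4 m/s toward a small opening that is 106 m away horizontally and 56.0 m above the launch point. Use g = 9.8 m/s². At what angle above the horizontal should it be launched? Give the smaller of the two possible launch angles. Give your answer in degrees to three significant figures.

Trajectory: y = x tanθ − g x² (1 + tan²θ)/(2v₀²). With x = 106, y = 56.0, v₀ = 77.4, g = 9.80:
9.190 tan²θ − 106 tanθ + (65.19) = 0.
tanθ = [106 ± √(106² − 4 × 9.190 × (65.19))] / (2 × 9.190) = (106 ± 94.02) / 18.38, giving tanθ = 0.6518 or 10.88.
θ = 33.10° or 84.75°; the smaller is 33.10°.

33.1°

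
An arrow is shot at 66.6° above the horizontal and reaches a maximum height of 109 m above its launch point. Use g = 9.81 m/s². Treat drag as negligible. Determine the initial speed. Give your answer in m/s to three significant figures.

At the peak v_y = 0, so v_y0 = √(2gH) = √(2 × 9.81 × 109) = 46.24 m/s.
v_y0 = v₀ sin θ ⇒ v₀ = 46.24 / sin 66.6° = 50.39 m/s.

50.4 m/s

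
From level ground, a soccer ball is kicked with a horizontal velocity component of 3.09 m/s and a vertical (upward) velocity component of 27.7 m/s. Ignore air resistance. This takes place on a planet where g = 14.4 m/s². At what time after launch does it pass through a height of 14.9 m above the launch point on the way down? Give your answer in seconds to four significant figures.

Height y(t) = 27.70 t − 7.200 t² = 14.9 gives 7.200 t² − 27.70 t + 14.9 = 0.
Quadratic formula: t = (27.70 ± √338.17) / 14.4 = (27.70 ± 18.39) / 14.4 → t = 0.6466 s or 3.201 s.
The descending-branch root is 3.201 s.

3.201 s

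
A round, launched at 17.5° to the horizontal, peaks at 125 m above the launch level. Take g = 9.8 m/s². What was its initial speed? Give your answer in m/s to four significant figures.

164.6 m/s

At the peak v_y = 0, so v_y0 = √(2gH) = √(2 × 9.80 × 125) = 49.50 m/s.
v_y0 = v₀ sin θ ⇒ v₀ = 49.50 / sin 17.5° = 164.6 m/s.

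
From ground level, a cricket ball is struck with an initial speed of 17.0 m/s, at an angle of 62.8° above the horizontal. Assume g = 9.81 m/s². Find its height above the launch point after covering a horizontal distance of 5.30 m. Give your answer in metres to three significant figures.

Components: vₓ = 17.00 cos 62.8° = 7.771 m/s, v_y0 = 17.00 sin 62.8° = 15.12 m/s.
At x = 5.30 m, t = x/vₓ = 5.30/7.771 = 0.6821 s.
Height: y = v_y0 t − ½ g t² = 15.12 × 0.6821 − 4.905 × 0.6821² = 10.31 − 2.282 = 8.031 m.

8.03 m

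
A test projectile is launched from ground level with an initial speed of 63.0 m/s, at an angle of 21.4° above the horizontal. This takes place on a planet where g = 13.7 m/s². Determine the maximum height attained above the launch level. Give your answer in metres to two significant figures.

Horizontal component vₓ = 63.00 cos 21.4° = 58.66 m/s; vertical v_y0 = 63.00 sin 21.4° = 22.99 m/s.
Peak height H = v_y0² / (2g) = 528.41 / 27.40 = 19.29 m.

19 m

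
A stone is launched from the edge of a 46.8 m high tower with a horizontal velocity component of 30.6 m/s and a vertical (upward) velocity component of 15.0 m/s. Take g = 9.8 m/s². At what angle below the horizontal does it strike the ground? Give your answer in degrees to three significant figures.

With up positive and y = 0 at the ground: y(t) = 46.8 + (15.00) t − 4.900 t². Setting y = 0 and taking the positive root: t = [15.00 + √(15.00² + 2·9.80·46.8)] / 9.80 = (15.00 + 33.80) / 9.80 = 4.979 s.
At impact: v_y = v_y0 − g t = −33.80 m/s; vₓ = 30.60 m/s.
Angle below horizontal: arctan(|v_y|/vₓ) = arctan(33.80/30.60) = 47.84°.

47.8°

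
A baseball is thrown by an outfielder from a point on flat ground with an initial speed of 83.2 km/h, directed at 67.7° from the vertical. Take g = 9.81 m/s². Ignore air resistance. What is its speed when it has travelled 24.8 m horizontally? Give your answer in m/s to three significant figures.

Convert: 83.2 km/h = 83.2/3.6 = 23.11 m/s.
Components: vₓ = 23.11 sin 67.7° = 21.38 m/s, v_y0 = 23.11 cos 67.7° = 8.770 m/s.
At x = 24.8 m, t = x/vₓ = 24.8/21.38 = 1.160 s.
Vertical velocity there: v_y = v_y0 − g t = 8.770 − 9.81 × 1.160 = −2.608 m/s.
Speed: √(vₓ² + v_y²) = √(21.38² + 2.608²) = 21.54 m/s.

21.5 m/s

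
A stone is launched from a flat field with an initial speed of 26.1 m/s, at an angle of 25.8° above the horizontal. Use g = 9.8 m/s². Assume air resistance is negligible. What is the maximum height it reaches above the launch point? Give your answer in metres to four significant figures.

6.584 m

Resolve: vₓ = 26.10 cos 25.8° = 23.50 m/s and v_y0 = 26.10 sin 25.8° = 11.36 m/s.
Maximum height: H = v_y0² / (2g) = 11.36² / (2 × 9.80) = 6.584 m.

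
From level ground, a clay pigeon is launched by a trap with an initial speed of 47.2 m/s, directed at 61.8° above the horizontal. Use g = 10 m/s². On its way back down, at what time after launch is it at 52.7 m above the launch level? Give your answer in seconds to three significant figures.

6.76 s

Resolve: vₓ = 47.20 cos 61.8° = 22.30 m/s and v_y0 = 47.20 sin 61.8° = 41.60 m/s.
Set y = v_y0 t − ½ g t² = 52.7: 5.000 t² − 41.60 t + 52.7 = 0.
t = [41.60 ± √(41.60² − 2·10.0·52.7)] / 10.0 = (41.60 ± 26.01) / 10.0, so t = 1.559 s or t = 6.760 s.
The descending-branch root is 6.760 s.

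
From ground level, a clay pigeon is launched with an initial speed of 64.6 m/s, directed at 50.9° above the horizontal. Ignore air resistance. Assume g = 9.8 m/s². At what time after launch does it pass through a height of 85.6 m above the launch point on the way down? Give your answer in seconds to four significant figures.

8.065 s

Horizontal component vₓ = 64.60 cos 50.9° = 40.74 m/s; vertical v_y0 = 64.60 sin 50.9° = 50.13 m/s.
Height y(t) = 50.13 t − 4.900 t² = 85.6 gives 4.900 t² − 50.13 t + 85.6 = 0.
t = [50.13 ± √(50.13² − 2·9.80·85.6)] / 9.80 = (50.13 ± 28.91) / 9.80, so t = 2.166 s or t = 8.065 s.
The descending-branch root is 8.065 s.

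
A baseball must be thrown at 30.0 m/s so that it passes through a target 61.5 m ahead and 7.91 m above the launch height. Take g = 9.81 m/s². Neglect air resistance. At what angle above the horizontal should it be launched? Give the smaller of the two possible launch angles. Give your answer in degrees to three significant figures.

Trajectory: y = x tanθ − g x² (1 + tan²θ)/(2v₀²). With x = 61.5, y = 7.91, v₀ = 30.0, g = 9.81:
20.61 tan²θ − 61.5 tanθ + (28.52) = 0.
tanθ = [61.5 ± √(61.5² − 4 × 20.61 × (28.52))] / (2 × 20.61) = (61.5 ± 37.82) / 41.23, giving tanθ = 0.5744 or 2.409.
θ = 29.87° or 67.46°; the smaller is 29.87°.

29.9°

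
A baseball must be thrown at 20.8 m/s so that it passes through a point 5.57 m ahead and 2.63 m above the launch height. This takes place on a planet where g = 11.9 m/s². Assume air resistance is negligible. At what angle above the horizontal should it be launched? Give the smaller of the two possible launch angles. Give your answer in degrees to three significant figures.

29.9°

Trajectory: y = x tanθ − g x² (1 + tan²θ)/(2v₀²). With x = 5.57, y = 2.63, v₀ = 20.8, g = 11.9:
0.4267 tan²θ − 5.57 tanθ + (3.057) = 0.
tanθ = [5.57 ± √(5.57² − 4 × 0.4267 × (3.057))] / (2 × 0.4267) = (5.57 ± 5.080) / 0.8534, giving tanθ = 0.5740 or 12.48.
θ = 29.86° or 85.42°; the smaller is 29.86°.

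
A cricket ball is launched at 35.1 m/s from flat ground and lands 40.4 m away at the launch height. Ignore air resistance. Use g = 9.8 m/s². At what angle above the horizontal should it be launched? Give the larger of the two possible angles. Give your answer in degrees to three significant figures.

Level-ground range R = v₀² sin(2θ)/g ⇒ sin(2θ) = gR/v₀² = 9.80 × 40.4 / 35.1² = 0.3214.
2θ = 18.75° or 180° − 18.75° = 161.3°, so θ = 9.373° or 80.63°.
The larger angle is 80.63°.

80.6°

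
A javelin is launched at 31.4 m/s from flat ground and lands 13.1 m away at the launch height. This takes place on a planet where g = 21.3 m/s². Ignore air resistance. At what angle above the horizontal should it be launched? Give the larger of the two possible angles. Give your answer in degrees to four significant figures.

From R = (v₀²/g) sin 2θ: sin 2θ = 21.3 × 13.1 / 985.96 = 0.2830.
2θ = 16.44° or 180° − 16.44° = 163.6°, so θ = 8.220° or 81.78°.
The larger angle is 81.78°.

81.78°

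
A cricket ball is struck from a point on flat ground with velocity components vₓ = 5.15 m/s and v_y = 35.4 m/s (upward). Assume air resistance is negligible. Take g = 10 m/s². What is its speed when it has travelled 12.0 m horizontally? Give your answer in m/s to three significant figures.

13.1 m/s

x = vₓ t ⇒ t = 12.0/5.150 = 2.330 s.
Vertical velocity there: v_y = v_y0 − g t = 35.40 − 10.0 × 2.330 = 12.10 m/s.
Speed: √(vₓ² + v_y²) = √(5.150² + 12.10²) = 13.15 m/s.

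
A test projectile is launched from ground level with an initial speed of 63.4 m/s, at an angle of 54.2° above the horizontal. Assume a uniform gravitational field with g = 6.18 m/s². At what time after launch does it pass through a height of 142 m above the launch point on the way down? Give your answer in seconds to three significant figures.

13.1 s

Horizontal component vₓ = 63.40 cos 54.2° = 37.09 m/s; vertical v_y0 = 63.40 sin 54.2° = 51.42 m/s.
Require v_y0 t − ½ g t² = 142, i.e. 3.090 t² − 51.42 t + 142 = 0.
t = [51.42 ± √(51.42² − 2·6.18·142)] / 6.18 = (51.42 ± 29.82) / 6.18, so t = 3.496 s or t = 13.15 s.
The descending-branch root is 13.15 s.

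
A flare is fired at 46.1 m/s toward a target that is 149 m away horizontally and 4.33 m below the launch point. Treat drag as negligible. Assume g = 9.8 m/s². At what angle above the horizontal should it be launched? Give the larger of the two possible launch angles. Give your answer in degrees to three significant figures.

Trajectory: y = x tanθ − g x² (1 + tan²θ)/(2v₀²). With x = 149, y = −4.33, v₀ = 46.1, g = 9.80:
51.19 tan²θ − 149 tanθ + (46.86) = 0.
tanθ = [149 ± √(149² − 4 × 51.19 × (46.86))] / (2 × 51.19) = (149 ± 112.3) / 102.4, giving tanθ = 0.3587 or 2.552.
θ = 19.73° or 68.60°; the larger is 68.60°.

68.6°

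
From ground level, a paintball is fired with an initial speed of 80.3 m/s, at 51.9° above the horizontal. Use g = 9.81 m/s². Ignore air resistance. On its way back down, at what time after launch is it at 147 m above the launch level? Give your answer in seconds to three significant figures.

9.84 s

vₓ = 80.30 cos 51.9° = 49.55 m/s; v_y0 = 80.30 sin 51.9° = 63.19 m/s.
Height y(t) = 63.19 t − 4.905 t² = 147 gives 4.905 t² − 63.19 t + 147 = 0.
t = [63.19 ± √(63.19² − 2·9.81·147)] / 9.81 = (63.19 ± 33.30) / 9.81, so t = 3.047 s or t = 9.836 s.
The descending-branch root is 9.836 s.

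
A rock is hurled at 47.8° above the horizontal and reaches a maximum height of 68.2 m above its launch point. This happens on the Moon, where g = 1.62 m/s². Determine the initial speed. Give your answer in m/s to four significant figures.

20.07 m/s

At the peak v_y = 0, so v_y0 = √(2gH) = √(2 × 1.62 × 68.2) = 14.86 m/s.
v_y0 = v₀ sin θ ⇒ v₀ = 14.86 / sin 47.8° = 20.07 m/s.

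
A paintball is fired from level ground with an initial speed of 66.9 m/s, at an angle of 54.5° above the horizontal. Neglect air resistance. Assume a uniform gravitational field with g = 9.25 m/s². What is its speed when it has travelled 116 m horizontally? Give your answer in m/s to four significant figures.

47.22 m/s

Components: vₓ = 66.90 cos 54.5° = 38.85 m/s, v_y0 = 66.90 sin 54.5° = 54.46 m/s.
x = vₓ t ⇒ t = 116/38.85 = 2.986 s.
Vertical velocity there: v_y = v_y0 − g t = 54.46 − 9.25 × 2.986 = 26.84 m/s.
Speed: √(vₓ² + v_y²) = √(38.85² + 26.84²) = 47.22 m/s.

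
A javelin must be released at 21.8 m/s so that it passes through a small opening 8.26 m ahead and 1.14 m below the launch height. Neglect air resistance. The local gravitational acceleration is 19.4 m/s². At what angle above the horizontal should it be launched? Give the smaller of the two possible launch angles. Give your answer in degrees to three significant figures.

1.76°

Trajectory: y = x tanθ − g x² (1 + tan²θ)/(2v₀²). With x = 8.26, y = −1.14, v₀ = 21.8, g = 19.4:
1.393 tan²θ − 8.26 tanθ + (0.2526) = 0.
tanθ = [8.26 ± √(8.26² − 4 × 1.393 × (0.2526))] / (2 × 1.393) = (8.26 ± 8.174) / 2.785, giving tanθ = 0.03074 or 5.901.
θ = 1.761° or 80.38°; the smaller is 1.761°.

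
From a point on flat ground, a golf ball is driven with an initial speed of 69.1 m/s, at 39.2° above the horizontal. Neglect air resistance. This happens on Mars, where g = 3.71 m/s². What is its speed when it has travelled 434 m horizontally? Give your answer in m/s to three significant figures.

Resolve: vₓ = 69.10 cos 39.2° = 53.55 m/s and v_y0 = 69.10 sin 39.2° = 43.67 m/s.
Time to reach x = 434 m: t = x/vₓ = 434/53.55 = 8.105 s.
Vertical velocity there: v_y = v_y0 − g t = 43.67 − 3.71 × 8.105 = 13.60 m/s.
Speed: √(vₓ² + v_y²) = √(53.55² + 13.60²) = 55.25 m/s.

55.2 m/s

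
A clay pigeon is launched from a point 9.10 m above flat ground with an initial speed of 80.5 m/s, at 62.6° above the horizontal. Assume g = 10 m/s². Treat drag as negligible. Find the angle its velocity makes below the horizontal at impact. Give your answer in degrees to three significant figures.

63.0°

Components: vₓ = 80.50 cos 62.6° = 37.05 m/s, v_y0 = 80.50 sin 62.6° = 71.47 m/s.
With up positive and y = 0 at the ground: y(t) = 9.10 + (71.47) t − 5.000 t². Setting y = 0 and taking the positive root: t = [71.47 + √(71.47² + 2·10.0·9.10)] / 10.0 = (71.47 + 72.73) / 10.0 = 14.42 s.
At impact: v_y = v_y0 − g t = −72.73 m/s; vₓ = 37.05 m/s.
Angle below horizontal: arctan(|v_y|/vₓ) = arctan(72.73/37.05) = 63.01°.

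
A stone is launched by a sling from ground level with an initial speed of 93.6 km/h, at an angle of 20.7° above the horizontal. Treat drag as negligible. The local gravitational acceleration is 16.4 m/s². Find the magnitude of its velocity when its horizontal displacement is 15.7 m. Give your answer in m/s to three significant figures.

Convert: 93.6 km/h = 93.6/3.6 = 26.00 m/s.
Resolve: vₓ = 26.00 cos 20.7° = 24.32 m/s and v_y0 = 26.00 sin 20.7° = 9.190 m/s.
Time to reach x = 15.7 m: t = x/vₓ = 15.7/24.32 = 0.6455 s.
Vertical velocity there: v_y = v_y0 − g t = 9.190 − 16.4 × 0.6455 = −1.396 m/s.
Speed: √(vₓ² + v_y²) = √(24.32² + 1.396²) = 24.36 m/s.

24.4 m/s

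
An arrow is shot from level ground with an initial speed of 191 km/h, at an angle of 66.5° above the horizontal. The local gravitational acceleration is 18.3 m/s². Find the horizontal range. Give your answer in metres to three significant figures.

Convert: 191 km/h = 191/3.6 = 53.06 m/s.
Components: vₓ = 53.06 cos 66.5° = 21.16 m/s, v_y0 = 53.06 sin 66.5° = 48.66 m/s.
Flight time T = 2 v_y0 / g = 5.318 s.
Range: R = vₓ T = 21.16 × 5.318 = 112.5 m.

112 m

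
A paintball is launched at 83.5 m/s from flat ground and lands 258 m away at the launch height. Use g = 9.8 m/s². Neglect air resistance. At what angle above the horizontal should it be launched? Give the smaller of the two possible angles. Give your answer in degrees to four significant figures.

10.63°

Level-ground range R = v₀² sin(2θ)/g ⇒ sin(2θ) = gR/v₀² = 9.80 × 258 / 83.5² = 0.3626.
2θ = 21.26° or 180° − 21.26° = 158.7°, so θ = 10.63° or 79.37°.
The smaller angle is 10.63°.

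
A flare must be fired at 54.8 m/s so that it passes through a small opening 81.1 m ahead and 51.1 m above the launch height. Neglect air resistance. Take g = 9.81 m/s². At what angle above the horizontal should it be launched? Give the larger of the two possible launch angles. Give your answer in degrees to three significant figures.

Trajectory: y = x tanθ − g x² (1 + tan²θ)/(2v₀²). With x = 81.1, y = 51.1, v₀ = 54.8, g = 9.81:
10.74 tan²θ − 81.1 tanθ + (61.84) = 0.
tanθ = [81.1 ± √(81.1² − 4 × 10.74 × (61.84))] / (2 × 10.74) = (81.1 ± 62.61) / 21.49, giving tanθ = 0.8607 or 6.689.
θ = 40.72° or 81.50°; the larger is 81.50°.

81.5°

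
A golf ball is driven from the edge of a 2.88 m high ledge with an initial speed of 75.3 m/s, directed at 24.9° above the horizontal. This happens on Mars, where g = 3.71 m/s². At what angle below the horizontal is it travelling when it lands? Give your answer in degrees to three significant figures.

25.1°

Resolve: vₓ = 75.30 cos 24.9° = 68.30 m/s and v_y0 = 75.30 sin 24.9° = 31.70 m/s.
The projectile lands when y = 2.88 + (31.70) t − ½·3.71·t² = 0. Positive root: t = (31.70 + √(31.70² + 2·3.71·2.88)) / 3.71 = (31.70 + 32.04) / 3.71 = 17.18 s.
At impact: v_y = v_y0 − g t = −32.04 m/s; vₓ = 68.30 m/s.
Angle below horizontal: arctan(|v_y|/vₓ) = arctan(32.04/68.30) = 25.13°.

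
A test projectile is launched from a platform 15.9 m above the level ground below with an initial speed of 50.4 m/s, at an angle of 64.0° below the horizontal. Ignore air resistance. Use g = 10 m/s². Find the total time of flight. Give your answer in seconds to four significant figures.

Components: vₓ = 50.40 cos 64.0° = 22.09 m/s, v_y0 = −45.30 m/s (downward).
With up positive and y = 0 at the ground: y(t) = 15.9 + (−45.30) t − 5.000 t². Setting y = 0 and taking the positive root: t = [−45.30 + √(45.30² + 2·10.0·15.9)] / 10.0 = (−45.30 + 48.68) / 10.0 = 0.3384 s.

0.3384 s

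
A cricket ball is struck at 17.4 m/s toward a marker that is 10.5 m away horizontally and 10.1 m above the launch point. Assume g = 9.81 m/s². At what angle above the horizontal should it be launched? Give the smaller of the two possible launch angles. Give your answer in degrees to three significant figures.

Trajectory: y = x tanθ − g x² (1 + tan²θ)/(2v₀²). With x = 10.5, y = 10.1, v₀ = 17.4, g = 9.81:
1.786 tan²θ − 10.5 tanθ + (11.89) = 0.
tanθ = [10.5 ± √(10.5² − 4 × 1.786 × (11.89))] / (2 × 1.786) = (10.5 ± 5.033) / 3.572, giving tanθ = 1.530 or 4.348.
θ = 56.84° or 77.05°; the smaller is 56.84°.

56.8°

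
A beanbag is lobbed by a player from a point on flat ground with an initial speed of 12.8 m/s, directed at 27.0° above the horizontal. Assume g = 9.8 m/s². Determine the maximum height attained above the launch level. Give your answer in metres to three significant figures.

1.72 m

Horizontal component vₓ = 12.80 cos 27.0° = 11.40 m/s; vertical v_y0 = 12.80 sin 27.0° = 5.811 m/s.
Maximum height: H = v_y0² / (2g) = 5.811² / (2 × 9.80) = 1.723 m.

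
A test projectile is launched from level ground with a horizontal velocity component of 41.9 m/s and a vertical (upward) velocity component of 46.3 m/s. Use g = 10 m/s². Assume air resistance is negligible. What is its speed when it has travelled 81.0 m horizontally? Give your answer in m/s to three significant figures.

49.8 m/s

x = vₓ t ⇒ t = 81.0/41.90 = 1.933 s.
Vertical velocity there: v_y = v_y0 − g t = 46.30 − 10.0 × 1.933 = 26.97 m/s.
Speed: √(vₓ² + v_y²) = √(41.90² + 26.97²) = 49.83 m/s.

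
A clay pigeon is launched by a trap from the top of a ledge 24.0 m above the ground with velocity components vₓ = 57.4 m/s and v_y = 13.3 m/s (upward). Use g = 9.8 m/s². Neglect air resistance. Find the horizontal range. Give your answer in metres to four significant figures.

226.9 m

With up positive and y = 0 at the ground: y(t) = 24.0 + (13.30) t − 4.900 t². Setting y = 0 and taking the positive root: t = [13.30 + √(13.30² + 2·9.80·24.0)] / 9.80 = (13.30 + 25.44) / 9.80 = 3.953 s.
Horizontal distance: R = vₓ t = 57.40 × 3.953 = 226.9 m.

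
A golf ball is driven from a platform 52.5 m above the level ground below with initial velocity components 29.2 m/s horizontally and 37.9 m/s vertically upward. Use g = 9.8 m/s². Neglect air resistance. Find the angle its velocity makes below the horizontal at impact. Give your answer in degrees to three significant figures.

With up positive and y = 0 at the ground: y(t) = 52.5 + (37.90) t − 4.900 t². Setting y = 0 and taking the positive root: t = [37.90 + √(37.90² + 2·9.80·52.5)] / 9.80 = (37.90 + 49.65) / 9.80 = 8.934 s.
At impact: v_y = v_y0 − g t = −49.65 m/s; vₓ = 29.20 m/s.
Angle below horizontal: arctan(|v_y|/vₓ) = arctan(49.65/29.20) = 59.54°.

59.5°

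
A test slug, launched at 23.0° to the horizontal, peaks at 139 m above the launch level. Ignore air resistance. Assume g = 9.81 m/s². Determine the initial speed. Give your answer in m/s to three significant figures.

134 m/s

At the peak v_y = 0, so v_y0 = √(2gH) = √(2 × 9.81 × 139) = 52.22 m/s.
v_y0 = v₀ sin θ ⇒ v₀ = 52.22 / sin 23.0° = 133.7 m/s.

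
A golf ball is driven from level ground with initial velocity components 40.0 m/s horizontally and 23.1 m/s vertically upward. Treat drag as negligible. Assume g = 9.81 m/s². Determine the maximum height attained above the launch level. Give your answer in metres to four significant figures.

Maximum height: H = v_y0² / (2g) = 23.10² / (2 × 9.81) = 27.20 m.

27.20 m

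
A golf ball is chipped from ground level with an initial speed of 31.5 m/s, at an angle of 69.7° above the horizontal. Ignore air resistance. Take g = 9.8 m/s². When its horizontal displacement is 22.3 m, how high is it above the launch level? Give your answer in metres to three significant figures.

39.9 m

Components: vₓ = 31.50 cos 69.7° = 10.93 m/s, v_y0 = 31.50 sin 69.7° = 29.54 m/s.
Time to reach x = 22.3 m: t = x/vₓ = 22.3/10.93 = 2.041 s.
Height: y = v_y0 t − ½ g t² = 29.54 × 2.041 − 4.900 × 2.041² = 60.28 − 20.40 = 39.88 m.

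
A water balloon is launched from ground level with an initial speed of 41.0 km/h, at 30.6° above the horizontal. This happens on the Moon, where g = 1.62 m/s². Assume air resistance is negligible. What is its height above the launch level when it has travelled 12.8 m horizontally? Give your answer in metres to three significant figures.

6.19 m

Convert: 41.0 km/h = 41.0/3.6 = 11.39 m/s.
vₓ = 11.39 cos 30.6° = 9.803 m/s; v_y0 = 11.39 sin 30.6° = 5.797 m/s.
Time to reach x = 12.8 m: t = x/vₓ = 12.8/9.803 = 1.306 s.
Height: y = v_y0 t − ½ g t² = 5.797 × 1.306 − 0.8100 × 1.306² = 7.570 − 1.381 = 6.189 m.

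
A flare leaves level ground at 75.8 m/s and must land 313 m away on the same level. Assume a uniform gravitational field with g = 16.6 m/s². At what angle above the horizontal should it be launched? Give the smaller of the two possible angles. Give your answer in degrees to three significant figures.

32.4°

R = v₀² sin 2θ / g gives sin 2θ = gR/v₀² = 16.6·313/75.8² = 0.9043.
2θ = 64.73° or 180° − 64.73° = 115.3°, so θ = 32.36° or 57.64°.
The smaller angle is 32.36°.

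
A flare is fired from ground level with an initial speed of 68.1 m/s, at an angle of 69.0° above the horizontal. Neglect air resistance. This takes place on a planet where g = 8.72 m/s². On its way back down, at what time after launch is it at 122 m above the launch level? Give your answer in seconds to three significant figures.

12.3 s

Horizontal component vₓ = 68.10 cos 69.0° = 24.40 m/s; vertical v_y0 = 68.10 sin 69.0° = 63.58 m/s.
Require v_y0 t − ½ g t² = 122, i.e. 4.360 t² − 63.58 t + 122 = 0.
t = [63.58 ± √(63.58² − 2·8.72·122)] / 8.72 = (63.58 ± 43.75) / 8.72, so t = 2.273 s or t = 12.31 s.
The descending-branch root is 12.31 s.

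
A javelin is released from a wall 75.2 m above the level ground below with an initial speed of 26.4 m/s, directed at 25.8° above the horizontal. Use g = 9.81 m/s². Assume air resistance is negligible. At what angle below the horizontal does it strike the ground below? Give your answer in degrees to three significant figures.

59.3°

vₓ = 26.40 cos 25.8° = 23.77 m/s; v_y0 = 26.40 sin 25.8° = 11.49 m/s.
With up positive and y = 0 at the ground: y(t) = 75.2 + (11.49) t − 4.905 t². Setting y = 0 and taking the positive root: t = [11.49 + √(11.49² + 2·9.81·75.2)] / 9.81 = (11.49 + 40.09) / 9.81 = 5.258 s.
At impact: v_y = v_y0 − g t = −40.09 m/s; vₓ = 23.77 m/s.
Angle below horizontal: arctan(|v_y|/vₓ) = arctan(40.09/23.77) = 59.34°.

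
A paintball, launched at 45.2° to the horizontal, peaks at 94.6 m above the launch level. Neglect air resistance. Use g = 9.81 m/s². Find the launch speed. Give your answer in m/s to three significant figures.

60.7 m/s

At the peak v_y = 0, so v_y0 = √(2gH) = √(2 × 9.81 × 94.6) = 43.08 m/s.
v_y0 = v₀ sin θ ⇒ v₀ = 43.08 / sin 45.2° = 60.72 m/s.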